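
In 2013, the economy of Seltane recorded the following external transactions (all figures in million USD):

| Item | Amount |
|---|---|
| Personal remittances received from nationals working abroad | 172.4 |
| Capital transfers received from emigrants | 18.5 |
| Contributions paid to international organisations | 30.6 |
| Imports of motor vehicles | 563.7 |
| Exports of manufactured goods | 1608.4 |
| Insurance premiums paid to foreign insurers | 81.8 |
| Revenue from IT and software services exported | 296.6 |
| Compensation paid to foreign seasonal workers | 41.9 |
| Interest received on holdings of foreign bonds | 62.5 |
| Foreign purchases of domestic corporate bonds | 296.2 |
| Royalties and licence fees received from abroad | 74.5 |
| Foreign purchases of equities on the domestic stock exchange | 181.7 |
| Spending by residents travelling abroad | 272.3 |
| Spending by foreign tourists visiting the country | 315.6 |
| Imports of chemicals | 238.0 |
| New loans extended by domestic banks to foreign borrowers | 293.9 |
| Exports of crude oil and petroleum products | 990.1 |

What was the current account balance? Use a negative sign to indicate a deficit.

Goods: -238.0 + 990.1 - 563.7 + 1608.4 = 1796.8
Services: -81.8 - 272.3 + 315.6 + 296.6 + 74.5 = 332.6
Primary income: -41.9 + 62.5 = 20.6
Secondary income: -30.6 + 172.4 = 141.8
Current account = 1796.8 + 332.6 + 20.6 + 141.8 = 2291.8
(Excluded from the current account — capital account: capital transfers received from emigrants 18.5; financial account: foreign purchases of domestic corporate bonds 296.2, foreign purchases of equities on the domestic stock exchange 181.7, new loans extended by domestic banks to foreign borrowers 293.9.)

2291.8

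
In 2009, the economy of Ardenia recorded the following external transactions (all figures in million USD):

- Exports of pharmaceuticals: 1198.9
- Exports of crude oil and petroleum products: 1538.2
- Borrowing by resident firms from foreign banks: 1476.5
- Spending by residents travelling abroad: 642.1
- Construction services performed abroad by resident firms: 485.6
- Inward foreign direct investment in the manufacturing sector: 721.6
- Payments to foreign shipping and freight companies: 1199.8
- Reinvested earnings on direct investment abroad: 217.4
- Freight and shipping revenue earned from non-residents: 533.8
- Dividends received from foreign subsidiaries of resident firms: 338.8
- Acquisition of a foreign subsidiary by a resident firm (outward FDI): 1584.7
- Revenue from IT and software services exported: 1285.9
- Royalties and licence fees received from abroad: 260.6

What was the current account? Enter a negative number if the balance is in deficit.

Goods: 1538.2 + 1198.9 = 2737.1
Services: 260.6 - 642.1 + 533.8 + 1285.9 - 1199.8 + 485.6 = 724.0
Primary income: 217.4 + 338.8 = 556.2
Current account = 2737.1 + 724.0 + 556.2 = 4017.3
(Excluded from the current account — financial account: borrowing by resident firms from foreign banks 1476.5, inward foreign direct investment in the manufacturing sector 721.6, acquisition of a foreign subsidiary by a resident firm (outward FDI) 1584.7.)

4017.3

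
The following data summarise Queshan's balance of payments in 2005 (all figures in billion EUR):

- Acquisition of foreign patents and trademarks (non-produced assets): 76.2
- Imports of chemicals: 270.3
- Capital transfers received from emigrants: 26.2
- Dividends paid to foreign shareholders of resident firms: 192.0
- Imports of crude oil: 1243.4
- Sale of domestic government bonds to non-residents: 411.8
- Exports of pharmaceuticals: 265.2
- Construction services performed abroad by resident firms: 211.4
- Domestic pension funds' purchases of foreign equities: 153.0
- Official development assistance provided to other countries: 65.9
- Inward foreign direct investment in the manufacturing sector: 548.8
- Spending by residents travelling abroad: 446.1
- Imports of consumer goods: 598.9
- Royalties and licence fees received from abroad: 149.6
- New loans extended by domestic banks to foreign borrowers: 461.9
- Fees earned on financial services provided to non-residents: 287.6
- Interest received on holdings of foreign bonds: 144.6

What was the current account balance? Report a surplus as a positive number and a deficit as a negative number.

-1758.2

Goods: -598.9 - 270.3 - 1243.4 + 265.2 = -1847.4
Services: 149.6 + 211.4 + 287.6 - 446.1 = 202.5
Primary income: 144.6 - 192.0 = -47.4
Secondary income: -65.9
Current account = (-1847.4) + 202.5 + (-47.4) + (-65.9) = -1758.2
(Excluded from the current account — capital account: acquisition of foreign patents and trademarks (non-produced assets) 76.2, capital transfers received from emigrants 26.2; financial account: sale of domestic government bonds to non-residents 411.8, domestic pension funds' purchases of foreign equities 153.0, inward foreign direct investment in the manufacturing sector 548.8, new loans extended by domestic banks to foreign borrowers 461.9.)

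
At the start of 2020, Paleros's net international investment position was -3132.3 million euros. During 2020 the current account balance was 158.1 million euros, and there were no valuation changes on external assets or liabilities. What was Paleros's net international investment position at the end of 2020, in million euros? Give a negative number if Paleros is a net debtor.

-2974.2

With no valuation effects, change in NIIP = current account = 158.1
End-of-year NIIP = -3132.3 + 158.1 = -2974.2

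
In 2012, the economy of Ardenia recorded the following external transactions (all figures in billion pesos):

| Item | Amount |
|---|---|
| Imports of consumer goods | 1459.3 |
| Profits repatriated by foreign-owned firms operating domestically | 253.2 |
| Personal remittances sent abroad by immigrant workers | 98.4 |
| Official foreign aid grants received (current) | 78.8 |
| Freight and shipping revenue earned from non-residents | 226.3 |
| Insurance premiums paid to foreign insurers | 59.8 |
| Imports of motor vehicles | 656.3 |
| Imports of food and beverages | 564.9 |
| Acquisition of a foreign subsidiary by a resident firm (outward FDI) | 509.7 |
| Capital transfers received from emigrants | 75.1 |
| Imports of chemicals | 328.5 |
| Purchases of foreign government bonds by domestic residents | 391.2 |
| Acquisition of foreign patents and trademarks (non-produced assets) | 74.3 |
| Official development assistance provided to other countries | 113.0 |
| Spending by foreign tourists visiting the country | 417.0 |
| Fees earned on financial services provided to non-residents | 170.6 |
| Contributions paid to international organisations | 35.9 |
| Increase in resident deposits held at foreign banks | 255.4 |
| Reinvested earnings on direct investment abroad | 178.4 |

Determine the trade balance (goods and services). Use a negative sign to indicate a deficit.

Goods: -656.3 - 328.5 - 564.9 - 1459.3 = -3009.0
Services: 170.6 + 417.0 + 226.3 - 59.8 = 754.1
Trade balance = -3009.0 + 754.1 = -2254.9
(Excluded from the trade balance — primary income: profits repatriated by foreign-owned firms operating domestically 253.2, reinvested earnings on direct investment abroad 178.4; secondary income: personal remittances sent abroad by immigrant workers 98.4, official foreign aid grants received (current) 78.8, official development assistance provided to other countries 113.0, contributions paid to international organisations 35.9; financial account: acquisition of a foreign subsidiary by a resident firm (outward FDI) 509.7, purchases of foreign government bonds by domestic residents 391.2, increase in resident deposits held at foreign banks 255.4; capital account: capital transfers received from emigrants 75.1, acquisition of foreign patents and trademarks (non-produced assets) 74.3.)

-2254.9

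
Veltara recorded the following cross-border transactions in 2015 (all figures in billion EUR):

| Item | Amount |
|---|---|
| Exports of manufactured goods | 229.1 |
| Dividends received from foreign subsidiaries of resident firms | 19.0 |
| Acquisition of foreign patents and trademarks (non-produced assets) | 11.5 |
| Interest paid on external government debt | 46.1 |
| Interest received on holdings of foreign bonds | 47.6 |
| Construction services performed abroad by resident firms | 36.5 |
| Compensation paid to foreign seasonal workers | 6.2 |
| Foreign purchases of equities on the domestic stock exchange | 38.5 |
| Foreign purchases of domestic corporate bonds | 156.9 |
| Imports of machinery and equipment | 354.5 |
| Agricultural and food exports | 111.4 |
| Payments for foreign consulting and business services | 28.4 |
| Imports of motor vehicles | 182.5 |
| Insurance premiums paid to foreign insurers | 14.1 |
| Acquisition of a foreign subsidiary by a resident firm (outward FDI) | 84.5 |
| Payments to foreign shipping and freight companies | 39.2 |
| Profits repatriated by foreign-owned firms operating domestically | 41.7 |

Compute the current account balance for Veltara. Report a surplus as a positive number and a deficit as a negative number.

-269.1

Goods: 229.1 + 111.4 - 182.5 - 354.5 = -196.5
Services: 36.5 - 28.4 - 39.2 - 14.1 = -45.2
Primary income: -6.2 + 47.6 + 19.0 - 41.7 - 46.1 = -27.4
Current account = (-196.5) + (-45.2) + (-27.4) = -269.1
(Excluded from the current account — capital account: acquisition of foreign patents and trademarks (non-produced assets) 11.5; financial account: foreign purchases of equities on the domestic stock exchange 38.5, foreign purchases of domestic corporate bonds 156.9, acquisition of a foreign subsidiary by a resident firm (outward FDI) 84.5.)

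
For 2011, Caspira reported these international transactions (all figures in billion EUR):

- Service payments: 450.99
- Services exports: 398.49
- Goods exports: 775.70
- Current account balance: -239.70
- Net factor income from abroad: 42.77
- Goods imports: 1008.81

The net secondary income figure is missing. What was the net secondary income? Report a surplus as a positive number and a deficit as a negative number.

3.14

Current account = goods balance + services balance + net primary income + net secondary income
Sum of the known components = -242.84
Net secondary income = CA - (known components) = -239.70 - (-242.84) = 3.14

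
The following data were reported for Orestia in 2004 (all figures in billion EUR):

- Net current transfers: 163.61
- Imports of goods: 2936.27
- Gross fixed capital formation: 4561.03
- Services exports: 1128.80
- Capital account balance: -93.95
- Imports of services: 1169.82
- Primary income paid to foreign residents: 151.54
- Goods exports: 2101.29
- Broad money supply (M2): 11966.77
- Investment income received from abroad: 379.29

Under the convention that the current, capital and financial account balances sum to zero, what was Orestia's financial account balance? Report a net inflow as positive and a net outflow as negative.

578.59

Goods balance = 2101.29 - 2936.27 = -834.98
Services balance = 1128.80 - 1169.82 = -41.02
Trade balance (goods + services) = -834.98 + (-41.02) = -876.00
Net primary income = 379.29 - 151.54 = 227.75
Net secondary income = 163.61
Current account = -876.00 + 227.75 + 163.61 = -484.64
Financial account = -(-484.64 + (-93.95)) = 578.59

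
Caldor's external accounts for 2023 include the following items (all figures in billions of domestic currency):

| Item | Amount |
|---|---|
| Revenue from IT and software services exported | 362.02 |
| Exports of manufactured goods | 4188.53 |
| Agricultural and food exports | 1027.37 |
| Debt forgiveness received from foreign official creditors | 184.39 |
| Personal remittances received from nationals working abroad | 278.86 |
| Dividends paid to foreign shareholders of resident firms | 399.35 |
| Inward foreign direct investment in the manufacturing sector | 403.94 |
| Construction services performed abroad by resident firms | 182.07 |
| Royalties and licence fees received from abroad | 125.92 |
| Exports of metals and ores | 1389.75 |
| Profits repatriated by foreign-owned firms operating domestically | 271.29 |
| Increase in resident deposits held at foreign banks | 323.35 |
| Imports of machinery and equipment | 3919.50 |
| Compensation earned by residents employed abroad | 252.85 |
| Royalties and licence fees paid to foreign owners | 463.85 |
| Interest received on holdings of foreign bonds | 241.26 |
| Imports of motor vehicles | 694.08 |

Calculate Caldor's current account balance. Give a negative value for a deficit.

2300.56

Goods: 1027.37 - 694.08 - 3919.50 + 4188.53 + 1389.75 = 1992.07
Services: 182.07 + 362.02 - 463.85 + 125.92 = 206.16
Primary income: 252.85 - 271.29 + 241.26 - 399.35 = -176.53
Secondary income: 278.86
Current account = 1992.07 + 206.16 + (-176.53) + 278.86 = 2300.56
(Excluded from the current account — capital account: debt forgiveness received from foreign official creditors 184.39; financial account: inward foreign direct investment in the manufacturing sector 403.94, increase in resident deposits held at foreign banks 323.35.)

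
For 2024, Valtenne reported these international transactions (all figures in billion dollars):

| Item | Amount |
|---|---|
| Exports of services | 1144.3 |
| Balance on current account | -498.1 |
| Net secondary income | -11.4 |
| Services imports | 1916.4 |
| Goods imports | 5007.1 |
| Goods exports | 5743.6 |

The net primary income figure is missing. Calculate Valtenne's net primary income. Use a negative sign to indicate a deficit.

Current account = goods balance + services balance + net primary income + net secondary income
Sum of the known components = -47.0
Net primary income = CA - (known components) = -498.1 - (-47.0) = -451.1

-451.1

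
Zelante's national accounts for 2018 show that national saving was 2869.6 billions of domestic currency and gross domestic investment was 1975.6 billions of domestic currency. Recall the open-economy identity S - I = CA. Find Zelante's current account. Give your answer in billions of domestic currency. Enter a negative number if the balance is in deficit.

CA = S - I = 2869.6 - 1975.6 = 894.0

894.0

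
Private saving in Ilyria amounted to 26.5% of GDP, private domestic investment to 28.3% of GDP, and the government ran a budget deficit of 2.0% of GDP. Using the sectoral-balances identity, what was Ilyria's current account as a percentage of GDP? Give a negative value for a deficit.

By the sectoral-balances identity, CA = (S_private - I) + (T - G).
Private balance = 26.5 - 28.3 = -1.8
Government balance (T - G) = -2.0
CA = -1.8 + (-2.0) = -3.8

-3.8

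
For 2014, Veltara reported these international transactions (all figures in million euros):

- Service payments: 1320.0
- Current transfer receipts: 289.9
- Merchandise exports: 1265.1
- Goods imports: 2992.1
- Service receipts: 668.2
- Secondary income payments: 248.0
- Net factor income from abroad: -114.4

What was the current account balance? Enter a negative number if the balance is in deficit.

Goods balance = 1265.1 - 2992.1 = -1727.0
Services balance = 668.2 - 1320.0 = -651.8
Trade balance (goods + services) = -1727.0 + (-651.8) = -2378.8
Net primary income = -114.4
Net secondary income = 289.9 - 248.0 = 41.9
Current account = -2378.8 + (-114.4) + 41.9 = -2451.3

-2451.3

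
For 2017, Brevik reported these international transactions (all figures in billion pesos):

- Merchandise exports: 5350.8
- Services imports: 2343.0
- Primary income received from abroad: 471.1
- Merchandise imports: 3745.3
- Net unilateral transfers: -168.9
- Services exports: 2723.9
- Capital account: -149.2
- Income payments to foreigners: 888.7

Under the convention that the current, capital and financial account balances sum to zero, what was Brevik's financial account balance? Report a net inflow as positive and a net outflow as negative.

Goods balance = 5350.8 - 3745.3 = 1605.5
Services balance = 2723.9 - 2343.0 = 380.9
Trade balance (goods + services) = 1605.5 + 380.9 = 1986.4
Net primary income = 471.1 - 888.7 = -417.6
Net secondary income = -168.9
Current account = 1986.4 + (-417.6) + (-168.9) = 1399.9
Financial account = -(1399.9 + (-149.2)) = -1250.7

-1250.7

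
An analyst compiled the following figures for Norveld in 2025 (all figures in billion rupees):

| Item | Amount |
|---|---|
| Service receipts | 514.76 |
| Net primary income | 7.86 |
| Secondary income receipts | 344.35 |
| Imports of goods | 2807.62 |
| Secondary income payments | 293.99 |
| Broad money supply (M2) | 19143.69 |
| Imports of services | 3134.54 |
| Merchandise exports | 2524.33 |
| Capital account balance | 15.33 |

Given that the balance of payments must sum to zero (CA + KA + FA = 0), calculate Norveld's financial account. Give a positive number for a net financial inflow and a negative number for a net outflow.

Goods balance = 2524.33 - 2807.62 = -283.29
Services balance = 514.76 - 3134.54 = -2619.78
Trade balance (goods + services) = -283.29 + (-2619.78) = -2903.07
Net primary income = 7.86
Net secondary income = 344.35 - 293.99 = 50.36
Current account = -2903.07 + 7.86 + 50.36 = -2844.85
Financial account = -(-2844.85 + 15.33) = 2829.52

2829.52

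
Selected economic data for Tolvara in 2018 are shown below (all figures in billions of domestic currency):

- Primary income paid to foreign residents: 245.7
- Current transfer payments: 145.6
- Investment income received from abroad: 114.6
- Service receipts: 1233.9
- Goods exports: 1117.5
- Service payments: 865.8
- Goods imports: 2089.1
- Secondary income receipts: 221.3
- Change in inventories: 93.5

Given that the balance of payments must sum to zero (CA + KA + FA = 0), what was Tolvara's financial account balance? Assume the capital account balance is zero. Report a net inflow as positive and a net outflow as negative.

Goods balance = 1117.5 - 2089.1 = -971.6
Services balance = 1233.9 - 865.8 = 368.1
Trade balance (goods + services) = -971.6 + 368.1 = -603.5
Net primary income = 114.6 - 245.7 = -131.1
Net secondary income = 221.3 - 145.6 = 75.7
Current account = -603.5 + (-131.1) + 75.7 = -658.9
Financial account = -(-658.9) = 658.9

658.9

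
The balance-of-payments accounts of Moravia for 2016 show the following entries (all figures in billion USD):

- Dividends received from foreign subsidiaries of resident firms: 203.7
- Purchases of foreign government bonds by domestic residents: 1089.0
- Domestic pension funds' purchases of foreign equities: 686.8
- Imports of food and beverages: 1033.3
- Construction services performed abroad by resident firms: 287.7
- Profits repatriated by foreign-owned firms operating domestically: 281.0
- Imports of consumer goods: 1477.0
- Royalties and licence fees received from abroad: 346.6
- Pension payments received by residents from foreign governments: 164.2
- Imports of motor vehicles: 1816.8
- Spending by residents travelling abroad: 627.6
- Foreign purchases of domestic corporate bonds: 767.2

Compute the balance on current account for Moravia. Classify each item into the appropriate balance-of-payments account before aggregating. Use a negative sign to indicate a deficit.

Goods: -1816.8 - 1033.3 - 1477.0 = -4327.1
Services: 287.7 - 627.6 + 346.6 = 6.7
Primary income: 203.7 - 281.0 = -77.3
Secondary income: 164.2
Current account = (-4327.1) + 6.7 + (-77.3) + 164.2 = -4233.5
(Excluded from the current account — financial account: purchases of foreign government bonds by domestic residents 1089.0, domestic pension funds' purchases of foreign equities 686.8, foreign purchases of domestic corporate bonds 767.2.)

-4233.5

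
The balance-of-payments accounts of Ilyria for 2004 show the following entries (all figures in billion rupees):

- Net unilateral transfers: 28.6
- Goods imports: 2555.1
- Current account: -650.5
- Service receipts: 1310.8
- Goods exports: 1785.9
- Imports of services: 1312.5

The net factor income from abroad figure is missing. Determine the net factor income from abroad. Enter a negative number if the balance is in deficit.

Current account = goods balance + services balance + net primary income + net secondary income
Sum of the known components = -742.3
Net factor income from abroad = CA - (known components) = -650.5 - (-742.3) = 91.8

91.8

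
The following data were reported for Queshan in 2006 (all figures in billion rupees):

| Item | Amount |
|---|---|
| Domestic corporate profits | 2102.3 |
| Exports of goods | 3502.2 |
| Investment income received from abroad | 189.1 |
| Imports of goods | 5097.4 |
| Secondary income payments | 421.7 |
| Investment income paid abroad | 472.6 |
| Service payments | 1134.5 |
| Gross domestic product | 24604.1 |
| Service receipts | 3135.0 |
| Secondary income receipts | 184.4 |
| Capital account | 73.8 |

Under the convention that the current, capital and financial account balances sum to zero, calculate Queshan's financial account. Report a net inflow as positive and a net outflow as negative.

Goods balance = 3502.2 - 5097.4 = -1595.2
Services balance = 3135.0 - 1134.5 = 2000.5
Trade balance (goods + services) = -1595.2 + 2000.5 = 405.3
Net primary income = 189.1 - 472.6 = -283.5
Net secondary income = 184.4 - 421.7 = -237.3
Current account = 405.3 + (-283.5) + (-237.3) = -115.5
Financial account = -(-115.5 + 73.8) = 41.7

41.7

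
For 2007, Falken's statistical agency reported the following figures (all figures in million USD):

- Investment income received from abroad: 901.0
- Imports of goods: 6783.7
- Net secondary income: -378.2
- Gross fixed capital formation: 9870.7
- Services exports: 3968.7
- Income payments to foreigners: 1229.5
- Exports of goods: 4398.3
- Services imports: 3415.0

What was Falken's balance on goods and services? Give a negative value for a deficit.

-1831.7

Goods balance = 4398.3 - 6783.7 = -2385.4
Services balance = 3968.7 - 3415.0 = 553.7
Trade balance (goods + services) = -2385.4 + 553.7 = -1831.7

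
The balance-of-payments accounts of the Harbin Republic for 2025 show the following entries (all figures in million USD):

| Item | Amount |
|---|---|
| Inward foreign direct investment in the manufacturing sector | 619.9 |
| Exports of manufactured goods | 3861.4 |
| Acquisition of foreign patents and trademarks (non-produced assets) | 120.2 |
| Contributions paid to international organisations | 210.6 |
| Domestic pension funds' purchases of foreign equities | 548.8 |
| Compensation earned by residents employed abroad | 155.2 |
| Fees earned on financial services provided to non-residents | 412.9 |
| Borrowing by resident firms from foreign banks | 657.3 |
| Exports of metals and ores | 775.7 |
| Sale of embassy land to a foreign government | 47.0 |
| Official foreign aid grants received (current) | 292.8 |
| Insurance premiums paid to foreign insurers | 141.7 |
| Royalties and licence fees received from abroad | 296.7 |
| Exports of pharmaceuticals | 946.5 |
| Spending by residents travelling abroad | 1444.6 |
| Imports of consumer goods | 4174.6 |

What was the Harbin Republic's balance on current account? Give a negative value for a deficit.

Goods: 3861.4 + 775.7 - 4174.6 + 946.5 = 1409.0
Services: -141.7 + 412.9 + 296.7 - 1444.6 = -876.7
Primary income: 155.2
Secondary income: 292.8 - 210.6 = 82.2
Current account = 1409.0 + (-876.7) + 155.2 + 82.2 = 769.7
(Excluded from the current account — financial account: inward foreign direct investment in the manufacturing sector 619.9, domestic pension funds' purchases of foreign equities 548.8, borrowing by resident firms from foreign banks 657.3; capital account: acquisition of foreign patents and trademarks (non-produced assets) 120.2, sale of embassy land to a foreign government 47.0.)

769.7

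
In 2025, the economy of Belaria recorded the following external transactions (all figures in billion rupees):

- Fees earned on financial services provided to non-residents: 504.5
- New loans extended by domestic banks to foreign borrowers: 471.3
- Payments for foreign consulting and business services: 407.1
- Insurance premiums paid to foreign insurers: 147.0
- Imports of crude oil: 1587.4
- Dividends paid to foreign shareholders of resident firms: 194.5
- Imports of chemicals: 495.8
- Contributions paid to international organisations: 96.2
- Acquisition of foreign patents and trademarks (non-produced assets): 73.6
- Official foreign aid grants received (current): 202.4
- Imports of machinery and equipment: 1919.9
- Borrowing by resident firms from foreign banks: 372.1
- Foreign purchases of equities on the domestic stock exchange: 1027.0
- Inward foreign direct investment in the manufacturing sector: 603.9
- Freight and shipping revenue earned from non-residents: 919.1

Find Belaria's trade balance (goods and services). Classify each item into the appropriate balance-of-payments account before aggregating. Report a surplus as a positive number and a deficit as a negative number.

Goods: -495.8 - 1587.4 - 1919.9 = -4003.1
Services: -407.1 + 919.1 + 504.5 - 147.0 = 869.5
Trade balance = -4003.1 + 869.5 = -3133.6
(Excluded from the trade balance — financial account: new loans extended by domestic banks to foreign borrowers 471.3, borrowing by resident firms from foreign banks 372.1, foreign purchases of equities on the domestic stock exchange 1027.0, inward foreign direct investment in the manufacturing sector 603.9; primary income: dividends paid to foreign shareholders of resident firms 194.5; secondary income: contributions paid to international organisations 96.2, official foreign aid grants received (current) 202.4; capital account: acquisition of foreign patents and trademarks (non-produced assets) 73.6.)

-3133.6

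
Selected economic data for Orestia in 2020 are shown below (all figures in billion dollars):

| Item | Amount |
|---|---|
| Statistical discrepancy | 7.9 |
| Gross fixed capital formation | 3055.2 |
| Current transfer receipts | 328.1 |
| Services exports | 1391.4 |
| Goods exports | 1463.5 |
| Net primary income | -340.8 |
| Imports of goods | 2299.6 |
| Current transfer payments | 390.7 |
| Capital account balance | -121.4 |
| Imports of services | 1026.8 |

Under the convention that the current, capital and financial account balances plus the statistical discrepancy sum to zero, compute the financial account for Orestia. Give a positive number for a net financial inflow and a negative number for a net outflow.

988.4

Goods balance = 1463.5 - 2299.6 = -836.1
Services balance = 1391.4 - 1026.8 = 364.6
Trade balance (goods + services) = -836.1 + 364.6 = -471.5
Net primary income = -340.8
Net secondary income = 328.1 - 390.7 = -62.6
Current account = -471.5 + (-340.8) + (-62.6) = -874.9
Financial account = -(-874.9 + (-121.4) + 7.9) = 988.4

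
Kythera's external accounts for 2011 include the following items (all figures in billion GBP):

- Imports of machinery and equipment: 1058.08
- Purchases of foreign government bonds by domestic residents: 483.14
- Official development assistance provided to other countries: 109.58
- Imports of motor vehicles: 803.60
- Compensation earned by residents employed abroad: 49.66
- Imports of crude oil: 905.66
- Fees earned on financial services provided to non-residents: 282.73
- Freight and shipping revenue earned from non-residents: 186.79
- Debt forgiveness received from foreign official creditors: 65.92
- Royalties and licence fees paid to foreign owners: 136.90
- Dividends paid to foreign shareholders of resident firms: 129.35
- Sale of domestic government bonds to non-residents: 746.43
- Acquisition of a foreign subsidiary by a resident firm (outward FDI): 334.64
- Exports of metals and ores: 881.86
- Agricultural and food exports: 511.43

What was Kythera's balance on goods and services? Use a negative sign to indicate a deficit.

-1041.43

Goods: -905.66 - 803.60 + 511.43 - 1058.08 + 881.86 = -1374.05
Services: 282.73 + 186.79 - 136.90 = 332.62
Trade balance = -1374.05 + 332.62 = -1041.43
(Excluded from the trade balance — financial account: purchases of foreign government bonds by domestic residents 483.14, sale of domestic government bonds to non-residents 746.43, acquisition of a foreign subsidiary by a resident firm (outward FDI) 334.64; secondary income: official development assistance provided to other countries 109.58; primary income: compensation earned by residents employed abroad 49.66, dividends paid to foreign shareholders of resident firms 129.35; capital account: debt forgiveness received from foreign official creditors 65.92.)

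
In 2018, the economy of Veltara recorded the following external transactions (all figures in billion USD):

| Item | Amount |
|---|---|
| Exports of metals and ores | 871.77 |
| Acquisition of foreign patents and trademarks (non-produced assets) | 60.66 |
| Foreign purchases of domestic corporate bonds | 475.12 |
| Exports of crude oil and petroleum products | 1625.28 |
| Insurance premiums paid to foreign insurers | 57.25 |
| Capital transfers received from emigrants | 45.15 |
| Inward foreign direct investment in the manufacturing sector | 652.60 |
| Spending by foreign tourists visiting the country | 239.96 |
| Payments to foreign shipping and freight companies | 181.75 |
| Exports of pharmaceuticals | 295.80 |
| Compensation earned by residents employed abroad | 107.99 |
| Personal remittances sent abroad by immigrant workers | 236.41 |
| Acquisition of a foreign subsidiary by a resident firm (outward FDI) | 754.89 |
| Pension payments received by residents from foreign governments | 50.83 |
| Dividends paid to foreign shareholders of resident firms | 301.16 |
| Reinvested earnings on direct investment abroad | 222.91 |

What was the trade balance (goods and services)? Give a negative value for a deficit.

Goods: 1625.28 + 295.80 + 871.77 = 2792.85
Services: -57.25 - 181.75 + 239.96 = 0.96
Trade balance = 2792.85 + 0.96 = 2793.81
(Excluded from the trade balance — capital account: acquisition of foreign patents and trademarks (non-produced assets) 60.66, capital transfers received from emigrants 45.15; financial account: foreign purchases of domestic corporate bonds 475.12, inward foreign direct investment in the manufacturing sector 652.60, acquisition of a foreign subsidiary by a resident firm (outward FDI) 754.89; primary income: compensation earned by residents employed abroad 107.99, dividends paid to foreign shareholders of resident firms 301.16, reinvested earnings on direct investment abroad 222.91; secondary income: personal remittances sent abroad by immigrant workers 236.41, pension payments received by residents from foreign governments 50.83.)

2793.81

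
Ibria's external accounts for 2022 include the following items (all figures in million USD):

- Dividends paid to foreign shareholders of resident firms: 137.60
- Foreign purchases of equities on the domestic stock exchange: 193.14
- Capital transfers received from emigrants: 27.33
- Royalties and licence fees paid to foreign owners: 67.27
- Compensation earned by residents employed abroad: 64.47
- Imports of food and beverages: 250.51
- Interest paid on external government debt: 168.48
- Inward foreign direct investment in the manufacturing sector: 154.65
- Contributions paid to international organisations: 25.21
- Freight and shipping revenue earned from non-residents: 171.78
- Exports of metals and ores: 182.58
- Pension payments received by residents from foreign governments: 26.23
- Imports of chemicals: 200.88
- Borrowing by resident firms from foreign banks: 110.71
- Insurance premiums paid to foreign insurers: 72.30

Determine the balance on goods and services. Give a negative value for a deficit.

Goods: -200.88 - 250.51 + 182.58 = -268.81
Services: 171.78 - 72.30 - 67.27 = 32.21
Trade balance = -268.81 + 32.21 = -236.60
(Excluded from the trade balance — primary income: dividends paid to foreign shareholders of resident firms 137.60, compensation earned by residents employed abroad 64.47, interest paid on external government debt 168.48; financial account: foreign purchases of equities on the domestic stock exchange 193.14, inward foreign direct investment in the manufacturing sector 154.65, borrowing by resident firms from foreign banks 110.71; capital account: capital transfers received from emigrants 27.33; secondary income: contributions paid to international organisations 25.21, pension payments received by residents from foreign governments 26.23.)

-236.60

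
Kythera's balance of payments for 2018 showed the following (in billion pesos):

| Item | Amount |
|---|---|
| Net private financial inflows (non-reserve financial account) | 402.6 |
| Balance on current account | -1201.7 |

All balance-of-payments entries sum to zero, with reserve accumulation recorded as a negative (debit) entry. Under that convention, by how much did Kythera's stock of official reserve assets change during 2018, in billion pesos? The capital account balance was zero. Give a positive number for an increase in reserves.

Official reserve transactions balance = -((-1201.7) + 402.6) = 799.1
An accumulation of reserves is recorded as a debit (negative entry), so the change in the stock of reserves is the negative of that balance.
Change in official reserves = -(799.1) = -799.1

-799.1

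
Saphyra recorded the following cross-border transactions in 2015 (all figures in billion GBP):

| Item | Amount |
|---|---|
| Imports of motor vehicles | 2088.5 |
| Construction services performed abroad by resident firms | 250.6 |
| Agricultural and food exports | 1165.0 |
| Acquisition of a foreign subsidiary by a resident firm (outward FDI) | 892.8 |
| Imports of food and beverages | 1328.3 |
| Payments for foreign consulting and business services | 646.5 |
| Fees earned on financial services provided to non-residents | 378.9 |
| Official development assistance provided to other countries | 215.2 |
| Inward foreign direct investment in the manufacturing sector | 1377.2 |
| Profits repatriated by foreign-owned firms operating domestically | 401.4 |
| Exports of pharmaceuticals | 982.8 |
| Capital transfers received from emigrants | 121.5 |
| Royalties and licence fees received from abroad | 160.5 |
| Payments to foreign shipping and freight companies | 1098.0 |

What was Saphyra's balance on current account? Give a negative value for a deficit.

-2840.1

Goods: 982.8 - 1328.3 - 2088.5 + 1165.0 = -1269.0
Services: 378.9 - 1098.0 + 160.5 - 646.5 + 250.6 = -954.5
Primary income: -401.4
Secondary income: -215.2
Current account = (-1269.0) + (-954.5) + (-401.4) + (-215.2) = -2840.1
(Excluded from the current account — financial account: acquisition of a foreign subsidiary by a resident firm (outward FDI) 892.8, inward foreign direct investment in the manufacturing sector 1377.2; capital account: capital transfers received from emigrants 121.5.)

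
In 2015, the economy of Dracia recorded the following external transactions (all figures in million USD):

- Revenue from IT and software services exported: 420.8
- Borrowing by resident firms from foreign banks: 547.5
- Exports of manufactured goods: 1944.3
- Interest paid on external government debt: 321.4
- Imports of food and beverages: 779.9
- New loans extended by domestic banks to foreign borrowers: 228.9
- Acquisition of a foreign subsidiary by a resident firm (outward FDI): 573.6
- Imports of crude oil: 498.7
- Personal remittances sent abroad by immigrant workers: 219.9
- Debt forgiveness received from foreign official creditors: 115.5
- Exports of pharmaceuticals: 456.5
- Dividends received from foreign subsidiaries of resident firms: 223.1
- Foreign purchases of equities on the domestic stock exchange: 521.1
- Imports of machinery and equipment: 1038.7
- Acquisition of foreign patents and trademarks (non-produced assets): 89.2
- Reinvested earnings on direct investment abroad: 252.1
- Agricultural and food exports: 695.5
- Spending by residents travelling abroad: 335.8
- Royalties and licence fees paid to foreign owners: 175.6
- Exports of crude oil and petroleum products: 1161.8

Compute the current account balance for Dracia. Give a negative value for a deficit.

Goods: 1944.3 - 498.7 - 1038.7 + 1161.8 - 779.9 + 456.5 + 695.5 = 1940.8
Services: -175.6 + 420.8 - 335.8 = -90.6
Primary income: -321.4 + 223.1 + 252.1 = 153.8
Secondary income: -219.9
Current account = 1940.8 + (-90.6) + 153.8 + (-219.9) = 1784.1
(Excluded from the current account — financial account: borrowing by resident firms from foreign banks 547.5, new loans extended by domestic banks to foreign borrowers 228.9, acquisition of a foreign subsidiary by a resident firm (outward FDI) 573.6, foreign purchases of equities on the domestic stock exchange 521.1; capital account: debt forgiveness received from foreign official creditors 115.5, acquisition of foreign patents and trademarks (non-produced assets) 89.2.)

1784.1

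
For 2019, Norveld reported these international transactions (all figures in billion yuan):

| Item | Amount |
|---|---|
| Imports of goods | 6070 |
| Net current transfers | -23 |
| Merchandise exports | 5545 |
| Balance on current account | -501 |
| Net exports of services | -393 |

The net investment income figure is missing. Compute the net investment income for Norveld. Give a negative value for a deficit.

440

Current account = goods balance + services balance + net primary income + net secondary income
Sum of the known components = -941
Net investment income = CA - (known components) = -501 - (-941) = 440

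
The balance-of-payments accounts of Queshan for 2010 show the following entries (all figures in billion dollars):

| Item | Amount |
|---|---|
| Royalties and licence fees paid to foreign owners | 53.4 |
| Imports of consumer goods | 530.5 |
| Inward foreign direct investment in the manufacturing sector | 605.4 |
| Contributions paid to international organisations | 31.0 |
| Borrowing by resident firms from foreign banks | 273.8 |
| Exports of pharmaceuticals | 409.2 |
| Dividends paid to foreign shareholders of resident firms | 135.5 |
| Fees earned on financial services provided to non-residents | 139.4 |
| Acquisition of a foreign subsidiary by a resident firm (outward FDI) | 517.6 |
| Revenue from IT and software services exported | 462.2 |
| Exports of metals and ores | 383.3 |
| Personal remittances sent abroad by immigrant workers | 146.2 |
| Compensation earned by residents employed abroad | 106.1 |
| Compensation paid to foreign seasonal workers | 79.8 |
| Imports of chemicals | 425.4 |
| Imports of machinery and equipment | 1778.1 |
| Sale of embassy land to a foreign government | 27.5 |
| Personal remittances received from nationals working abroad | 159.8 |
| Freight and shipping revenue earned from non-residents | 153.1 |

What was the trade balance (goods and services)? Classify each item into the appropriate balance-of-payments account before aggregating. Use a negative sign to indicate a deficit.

-1240.2

Goods: -530.5 - 1778.1 + 383.3 + 409.2 - 425.4 = -1941.5
Services: 139.4 + 153.1 - 53.4 + 462.2 = 701.3
Trade balance = -1941.5 + 701.3 = -1240.2
(Excluded from the trade balance — financial account: inward foreign direct investment in the manufacturing sector 605.4, borrowing by resident firms from foreign banks 273.8, acquisition of a foreign subsidiary by a resident firm (outward FDI) 517.6; secondary income: contributions paid to international organisations 31.0, personal remittances sent abroad by immigrant workers 146.2, personal remittances received from nationals working abroad 159.8; primary income: dividends paid to foreign shareholders of resident firms 135.5, compensation earned by residents employed abroad 106.1, compensation paid to foreign seasonal workers 79.8; capital account: sale of embassy land to a foreign government 27.5.)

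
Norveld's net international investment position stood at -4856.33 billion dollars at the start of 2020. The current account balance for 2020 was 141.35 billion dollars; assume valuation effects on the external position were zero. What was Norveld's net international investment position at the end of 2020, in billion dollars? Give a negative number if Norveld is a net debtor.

-4714.98

With no valuation effects, change in NIIP = current account = 141.35
End-of-year NIIP = -4856.33 + 141.35 = -4714.98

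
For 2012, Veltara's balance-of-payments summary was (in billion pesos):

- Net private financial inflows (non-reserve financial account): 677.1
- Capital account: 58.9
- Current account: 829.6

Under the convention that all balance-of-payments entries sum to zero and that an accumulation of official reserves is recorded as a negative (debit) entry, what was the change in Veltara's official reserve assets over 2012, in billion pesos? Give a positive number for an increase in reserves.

1565.6

Official reserve transactions balance = -(829.6 + 58.9 + 677.1) = -1565.6
An accumulation of reserves is recorded as a debit (negative entry), so the change in the stock of reserves is the negative of that balance.
Change in official reserves = -(-1565.6) = 1565.6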